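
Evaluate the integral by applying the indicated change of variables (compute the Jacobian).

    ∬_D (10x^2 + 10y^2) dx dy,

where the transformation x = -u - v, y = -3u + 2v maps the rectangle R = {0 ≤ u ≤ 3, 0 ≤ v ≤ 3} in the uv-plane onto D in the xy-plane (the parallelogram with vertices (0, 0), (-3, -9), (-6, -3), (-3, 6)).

Compute the Jacobian determinant of (x, y) with respect to (u, v):

    ∂(x,y)/∂(u,v) = | -1  -1 | = (-1)(2) - (-1)(-3) = -5.
                   | -3  2 |

Its absolute value is |J| = 5 (the area scaling factor).

Substituting x = -u - v, y = -3u + 2v into the integrand,

    10x^2 + 10y^2 → 100u^2 - 100u v + 50v^2,

so the integral becomes

    ∬_R (100u^2 - 100u v + 50v^2) · |J| du dv = ∫_0^3 ∫_0^3 (500u^2 - 500u v + 250v^2) dv du.

Inner (v): 1500u^2 - 2250u + 2250.
Outer (u): 10125.

Therefore ∬_D (10x^2 + 10y^2) dx dy = 10125.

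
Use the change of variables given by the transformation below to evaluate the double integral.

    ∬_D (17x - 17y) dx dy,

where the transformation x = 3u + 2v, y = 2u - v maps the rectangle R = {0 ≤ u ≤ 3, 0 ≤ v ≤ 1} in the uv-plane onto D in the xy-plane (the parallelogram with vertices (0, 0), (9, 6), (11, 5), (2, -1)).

Compute the Jacobian determinant of (x, y) with respect to (u, v):

    ∂(x,y)/∂(u,v) = | 3  2 | = (3)(-1) - (2)(2) = -7.
                   | 2  -1 |

Its absolute value is |J| = 7 (the area scaling factor).

Substituting x = 3u + 2v, y = 2u - v into the integrand,

    17x - 17y → 17u + 51v,

so the integral becomes

    ∬_R (17u + 51v) · |J| du dv = ∫_0^3 ∫_0^1 (119u + 357v) dv du.

Inner (v): 119u + 357/2.
Outer (u): 1071.

Therefore ∬_D (17x - 17y) dx dy = 1071.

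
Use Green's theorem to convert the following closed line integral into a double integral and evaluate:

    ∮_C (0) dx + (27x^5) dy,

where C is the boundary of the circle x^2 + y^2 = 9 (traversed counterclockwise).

Green's theorem converts the closed line integral into a double integral over the enclosed region D:

    ∮_C P dx + Q dy = ∬_D (∂Q/∂x - ∂P/∂y) dA.

Here P = 0, Q = 27x^5, so

    ∂Q/∂x = 135x^4,    ∂P/∂y = 0,
    ∂Q/∂x - ∂P/∂y = 135x^4.

D is the region x^2 + y^2 ≤ 9. Evaluating the double integral:

In polar coordinates (x = r cos θ, y = r sin θ, dA = r dr dθ) the integrand becomes 135r^4cos(θ)^4, so

    ∬_D (135x^4) dA = ∫_0^{2π} ∫_0^{3} (135r^4cos(θ)^4) · r dr dθ.

Inner (r from 0 to 3): 32805cos(θ)^4/2.
Outer (θ from 0 to 2π): 98415π/8.

Therefore ∮_C P dx + Q dy = 98415π/8.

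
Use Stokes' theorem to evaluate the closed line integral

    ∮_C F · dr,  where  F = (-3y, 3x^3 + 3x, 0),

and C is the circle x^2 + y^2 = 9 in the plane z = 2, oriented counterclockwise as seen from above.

Let S be the flat disk x^2 + y^2 ≤ 9 in the plane z = 2, with upward unit normal n̂ = ẑ. By Stokes' theorem,

    ∮_C F · dr = ∬_S (∇ × F) · n̂ dS = ∬_D (curl F)_z dA,

where D is the disk x^2 + y^2 ≤ 9.

Compute the curl of F = (-3y, 3x^3 + 3x, 0):
    (∇ × F)_x = ∂F_z/∂y - ∂F_y/∂z = 0,
    (∇ × F)_y = ∂F_x/∂z - ∂F_z/∂x = 0,
    (∇ × F)_z = ∂F_y/∂x - ∂F_x/∂y = 9x^2 + 6.

On z = 2, (curl F)_z = 9x^2 + 6.

Convert to polar (x = r cos θ, y = r sin θ, dA = r dr dθ); the integrand becomes 9r^2cos(θ)^2 + 6, so

    ∬_D (curl F)_z dA = ∫_0^{2π} ∫_0^{3} (9r^2cos(θ)^2 + 6) · r dr dθ.

Inner (r from 0 to 3): 729cos(θ)^2/4 + 27.
Outer (θ from 0 to 2π): 945π/4.

Therefore ∮_C F · dr = 945π/4.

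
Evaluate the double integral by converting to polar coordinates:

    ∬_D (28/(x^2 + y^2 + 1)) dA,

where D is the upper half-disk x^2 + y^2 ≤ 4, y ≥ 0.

The region D is 0 ≤ r ≤ 2, 0 ≤ θ ≤ π in polar coordinates, where x = r cos(θ), y = r sin(θ), and dA = r dr dθ.

Under the substitution, the integrand becomes 28/(r^2 + 1), so

    ∬_D (28/(x^2 + y^2 + 1)) dA = ∫_{0}^{π} ∫_{0}^{2} (28/(r^2 + 1)) · r dr dθ.

Inner integral (in r): ∫_{0}^{2} (28/(r^2 + 1)) · r dr = log(6103515625).

Outer integral (in θ): ∫_{0}^{π} (log(6103515625)) dθ = log(6103515625^π).

Therefore ∬_D (28/(x^2 + y^2 + 1)) dA = log(6103515625^π).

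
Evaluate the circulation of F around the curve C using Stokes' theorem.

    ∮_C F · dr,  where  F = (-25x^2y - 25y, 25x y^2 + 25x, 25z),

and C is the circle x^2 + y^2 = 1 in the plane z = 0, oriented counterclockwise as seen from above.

Let S be the flat disk x^2 + y^2 ≤ 1 in the plane z = 0, with upward unit normal n̂ = ẑ. By Stokes' theorem,

    ∮_C F · dr = ∬_S (∇ × F) · n̂ dS = ∬_D (curl F)_z dA,

where D is the disk x^2 + y^2 ≤ 1.

Compute the curl of F = (-25x^2y - 25y, 25x y^2 + 25x, 25z):
    (∇ × F)_x = ∂F_z/∂y - ∂F_y/∂z = 0,
    (∇ × F)_y = ∂F_x/∂z - ∂F_z/∂x = 0,
    (∇ × F)_z = ∂F_y/∂x - ∂F_x/∂y = 25x^2 + 25y^2 + 50.

On z = 0, (curl F)_z = 25x^2 + 25y^2 + 50.

Convert to polar (x = r cos θ, y = r sin θ, dA = r dr dθ); the integrand becomes 25r^2 + 50, so

    ∬_D (curl F)_z dA = ∫_0^{2π} ∫_0^{1} (25r^2 + 50) · r dr dθ.

Inner (r from 0 to 1): 125/4.
Outer (θ from 0 to 2π): 125π/2.

Therefore ∮_C F · dr = 125π/2.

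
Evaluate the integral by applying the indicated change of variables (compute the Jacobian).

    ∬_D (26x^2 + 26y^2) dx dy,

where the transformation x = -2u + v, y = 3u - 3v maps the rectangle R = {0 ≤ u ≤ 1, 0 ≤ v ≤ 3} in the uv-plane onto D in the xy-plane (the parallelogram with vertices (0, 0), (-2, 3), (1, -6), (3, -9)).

Compute the Jacobian determinant of (x, y) with respect to (u, v):

    ∂(x,y)/∂(u,v) = | -2  1 | = (-2)(-3) - (1)(3) = 3.
                   | 3  -3 |

Its absolute value is |J| = 3 (the area scaling factor).

Substituting x = -2u + v, y = 3u - 3v into the integrand,

    26x^2 + 26y^2 → 338u^2 - 572u v + 260v^2,

so the integral becomes

    ∬_R (338u^2 - 572u v + 260v^2) · |J| du dv = ∫_0^1 ∫_0^3 (1014u^2 - 1716u v + 780v^2) dv du.

Inner (v): 3042u^2 - 7722u + 7020.
Outer (u): 4173.

Therefore ∬_D (26x^2 + 26y^2) dx dy = 4173.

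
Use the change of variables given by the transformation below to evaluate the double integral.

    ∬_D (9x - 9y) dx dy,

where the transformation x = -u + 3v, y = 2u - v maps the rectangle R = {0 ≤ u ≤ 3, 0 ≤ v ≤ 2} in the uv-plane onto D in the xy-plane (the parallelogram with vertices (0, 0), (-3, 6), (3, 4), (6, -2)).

Compute the Jacobian determinant of (x, y) with respect to (u, v):

    ∂(x,y)/∂(u,v) = | -1  3 | = (-1)(-1) - (3)(2) = -5.
                   | 2  -1 |

Its absolute value is |J| = 5 (the area scaling factor).

Substituting x = -u + 3v, y = 2u - v into the integrand,

    9x - 9y → -27u + 36v,

so the integral becomes

    ∬_R (-27u + 36v) · |J| du dv = ∫_0^3 ∫_0^2 (-135u + 180v) dv du.

Inner (v): 360 - 270u.
Outer (u): -135.

Therefore ∬_D (9x - 9y) dx dy = -135.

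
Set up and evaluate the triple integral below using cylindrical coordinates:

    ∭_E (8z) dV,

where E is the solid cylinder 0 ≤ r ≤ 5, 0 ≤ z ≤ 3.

In cylindrical coordinates, x = r cos(θ), y = r sin(θ), z = z, and dV = r dr dθ dz.

The integrand becomes 8z, so

    ∭_E (8z) dV = ∫_{0}^{2π} ∫_{0}^{5} ∫_{0}^{3} (8z) · r dz dr dθ.

Inner (z): 36r.
Middle (r from 0 to 5): 450.
Outer (θ): 900π.

Therefore the triple integral equals 900π.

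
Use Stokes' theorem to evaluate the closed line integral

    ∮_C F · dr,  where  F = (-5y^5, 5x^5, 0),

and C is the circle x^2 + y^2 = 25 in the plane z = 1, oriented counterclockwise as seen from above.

Let S be the flat disk x^2 + y^2 ≤ 25 in the plane z = 1, with upward unit normal n̂ = ẑ. By Stokes' theorem,

    ∮_C F · dr = ∬_S (∇ × F) · n̂ dS = ∬_D (curl F)_z dA,

where D is the disk x^2 + y^2 ≤ 25.

Compute the curl of F = (-5y^5, 5x^5, 0):
    (∇ × F)_x = ∂F_z/∂y - ∂F_y/∂z = 0,
    (∇ × F)_y = ∂F_x/∂z - ∂F_z/∂x = 0,
    (∇ × F)_z = ∂F_y/∂x - ∂F_x/∂y = 25x^4 + 25y^4.

On z = 1, (curl F)_z = 25x^4 + 25y^4.

Convert to polar (x = r cos θ, y = r sin θ, dA = r dr dθ); the integrand becomes 25r^4(sin(θ)^4 + cos(θ)^4), so

    ∬_D (curl F)_z dA = ∫_0^{2π} ∫_0^{5} (25r^4(sin(θ)^4 + cos(θ)^4)) · r dr dθ.

Inner (r from 0 to 5): 390625sin(θ)^4/6 + 390625cos(θ)^4/6.
Outer (θ from 0 to 2π): 390625π/4.

Therefore ∮_C F · dr = 390625π/4.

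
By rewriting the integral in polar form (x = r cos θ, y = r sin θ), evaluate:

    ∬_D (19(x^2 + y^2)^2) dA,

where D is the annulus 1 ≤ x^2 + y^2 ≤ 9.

The region D is 1 ≤ r ≤ 3, 0 ≤ θ ≤ 2π in polar coordinates, where x = r cos(θ), y = r sin(θ), and dA = r dr dθ.

Under the substitution, the integrand becomes 19r^4, so

    ∬_D (19(x^2 + y^2)^2) dA = ∫_{0}^{2π} ∫_{1}^{3} (19r^4) · r dr dθ.

Inner integral (in r): ∫_{1}^{3} (19r^4) · r dr = 6916/3.

Outer integral (in θ): ∫_{0}^{2π} (6916/3) dθ = 13832π/3.

Therefore ∬_D (19(x^2 + y^2)^2) dA = 13832π/3.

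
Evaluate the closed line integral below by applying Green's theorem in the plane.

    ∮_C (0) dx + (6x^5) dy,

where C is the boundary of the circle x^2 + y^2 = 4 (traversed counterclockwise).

Green's theorem converts the closed line integral into a double integral over the enclosed region D:

    ∮_C P dx + Q dy = ∬_D (∂Q/∂x - ∂P/∂y) dA.

Here P = 0, Q = 6x^5, so

    ∂Q/∂x = 30x^4,    ∂P/∂y = 0,
    ∂Q/∂x - ∂P/∂y = 30x^4.

D is the region x^2 + y^2 ≤ 4. Evaluating the double integral:

In polar coordinates (x = r cos θ, y = r sin θ, dA = r dr dθ) the integrand becomes 30r^4cos(θ)^4, so

    ∬_D (30x^4) dA = ∫_0^{2π} ∫_0^{2} (30r^4cos(θ)^4) · r dr dθ.

Inner (r from 0 to 2): 320cos(θ)^4.
Outer (θ from 0 to 2π): 240π.

Therefore ∮_C P dx + Q dy = 240π.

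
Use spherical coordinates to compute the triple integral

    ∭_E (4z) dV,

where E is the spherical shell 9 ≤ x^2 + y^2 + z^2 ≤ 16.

In spherical coordinates, x = ρ sin(φ) cos(θ), y = ρ sin(φ) sin(θ), z = ρ cos(φ), and dV = ρ^2 sin(φ) dρ dφ dθ.

The integrand becomes 4ρ cos(φ), so

    ∭_E (4z) dV = ∫_{0}^{2π} ∫_{0}^{π} ∫_{3}^{4} (4ρ cos(φ)) · ρ^2 sin(φ) dρ dφ dθ.

Inner (ρ): 175sin(2φ)/2.
Middle (φ): 0.
Outer (θ): 0.

Therefore the triple integral equals 0.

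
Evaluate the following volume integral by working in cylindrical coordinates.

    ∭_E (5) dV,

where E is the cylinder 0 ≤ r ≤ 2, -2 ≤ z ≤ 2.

In cylindrical coordinates, x = r cos(θ), y = r sin(θ), z = z, and dV = r dr dθ dz.

The integrand becomes 5, so

    ∭_E (5) dV = ∫_{0}^{2π} ∫_{0}^{2} ∫_{-2}^{2} (5) · r dz dr dθ.

Inner (z): 20r.
Middle (r from 0 to 2): 40.
Outer (θ): 80π.

Therefore the triple integral equals 80π.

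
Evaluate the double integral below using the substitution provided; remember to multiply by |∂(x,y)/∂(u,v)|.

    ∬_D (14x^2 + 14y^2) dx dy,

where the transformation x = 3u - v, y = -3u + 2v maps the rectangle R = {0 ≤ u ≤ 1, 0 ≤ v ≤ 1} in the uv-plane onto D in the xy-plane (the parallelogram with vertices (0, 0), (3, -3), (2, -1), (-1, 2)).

Compute the Jacobian determinant of (x, y) with respect to (u, v):

    ∂(x,y)/∂(u,v) = | 3  -1 | = (3)(2) - (-1)(-3) = 3.
                   | -3  2 |

Its absolute value is |J| = 3 (the area scaling factor).

Substituting x = 3u - v, y = -3u + 2v into the integrand,

    14x^2 + 14y^2 → 252u^2 - 252u v + 70v^2,

so the integral becomes

    ∬_R (252u^2 - 252u v + 70v^2) · |J| du dv = ∫_0^1 ∫_0^1 (756u^2 - 756u v + 210v^2) dv du.

Inner (v): 756u^2 - 378u + 70.
Outer (u): 133.

Therefore ∬_D (14x^2 + 14y^2) dx dy = 133.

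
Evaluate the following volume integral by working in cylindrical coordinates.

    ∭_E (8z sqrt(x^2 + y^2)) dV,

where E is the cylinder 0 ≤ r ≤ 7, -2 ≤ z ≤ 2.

In cylindrical coordinates, x = r cos(θ), y = r sin(θ), z = z, and dV = r dr dθ dz.

The integrand becomes 8r z, so

    ∭_E (8z sqrt(x^2 + y^2)) dV = ∫_{0}^{2π} ∫_{0}^{7} ∫_{-2}^{2} (8r z) · r dz dr dθ.

Inner (z): 0.
Middle (r from 0 to 7): 0.
Outer (θ): 0.

Therefore the triple integral equals 0.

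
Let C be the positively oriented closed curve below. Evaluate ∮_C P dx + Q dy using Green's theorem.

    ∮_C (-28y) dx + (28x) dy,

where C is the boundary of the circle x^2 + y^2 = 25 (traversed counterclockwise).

Green's theorem converts the closed line integral into a double integral over the enclosed region D:

    ∮_C P dx + Q dy = ∬_D (∂Q/∂x - ∂P/∂y) dA.

Here P = -28y, Q = 28x, so

    ∂Q/∂x = 28,    ∂P/∂y = -28,
    ∂Q/∂x - ∂P/∂y = 56.

D is the region x^2 + y^2 ≤ 25. Evaluating the double integral:

In polar coordinates (x = r cos θ, y = r sin θ, dA = r dr dθ) the integrand becomes 56, so

    ∬_D (56) dA = ∫_0^{2π} ∫_0^{5} (56) · r dr dθ.

Inner (r from 0 to 5): 700.
Outer (θ from 0 to 2π): 1400π.

Therefore ∮_C P dx + Q dy = 1400π.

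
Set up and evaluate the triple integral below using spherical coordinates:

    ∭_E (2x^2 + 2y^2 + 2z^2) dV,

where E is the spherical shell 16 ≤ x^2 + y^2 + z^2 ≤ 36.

In spherical coordinates, x = ρ sin(φ) cos(θ), y = ρ sin(φ) sin(θ), z = ρ cos(φ), and dV = ρ^2 sin(φ) dρ dφ dθ.

The integrand becomes 2ρ^2, so

    ∭_E (2x^2 + 2y^2 + 2z^2) dV = ∫_{0}^{2π} ∫_{0}^{π} ∫_{4}^{6} (2ρ^2) · ρ^2 sin(φ) dρ dφ dθ.

Inner (ρ): 13504sin(φ)/5.
Middle (φ): 27008/5.
Outer (θ): 54016π/5.

Therefore the triple integral equals 54016π/5.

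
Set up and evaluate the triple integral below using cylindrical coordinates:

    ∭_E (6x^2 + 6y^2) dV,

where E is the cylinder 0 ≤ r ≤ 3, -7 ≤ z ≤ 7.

In cylindrical coordinates, x = r cos(θ), y = r sin(θ), z = z, and dV = r dr dθ dz.

The integrand becomes 6r^2, so

    ∭_E (6x^2 + 6y^2) dV = ∫_{0}^{2π} ∫_{0}^{3} ∫_{-7}^{7} (6r^2) · r dz dr dθ.

Inner (z): 84r^3.
Middle (r from 0 to 3): 1701.
Outer (θ): 3402π.

Therefore the triple integral equals 3402π.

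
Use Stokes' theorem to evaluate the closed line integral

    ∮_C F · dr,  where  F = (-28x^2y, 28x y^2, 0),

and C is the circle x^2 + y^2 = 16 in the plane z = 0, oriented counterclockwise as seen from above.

Let S be the flat disk x^2 + y^2 ≤ 16 in the plane z = 0, with upward unit normal n̂ = ẑ. By Stokes' theorem,

    ∮_C F · dr = ∬_S (∇ × F) · n̂ dS = ∬_D (curl F)_z dA,

where D is the disk x^2 + y^2 ≤ 16.

Compute the curl of F = (-28x^2y, 28x y^2, 0):
    (∇ × F)_x = ∂F_z/∂y - ∂F_y/∂z = 0,
    (∇ × F)_y = ∂F_x/∂z - ∂F_z/∂x = 0,
    (∇ × F)_z = ∂F_y/∂x - ∂F_x/∂y = 28x^2 + 28y^2.

On z = 0, (curl F)_z = 28x^2 + 28y^2.

Convert to polar (x = r cos θ, y = r sin θ, dA = r dr dθ); the integrand becomes 28r^2, so

    ∬_D (curl F)_z dA = ∫_0^{2π} ∫_0^{4} (28r^2) · r dr dθ.

Inner (r from 0 to 4): 1792.
Outer (θ from 0 to 2π): 3584π.

Therefore ∮_C F · dr = 3584π.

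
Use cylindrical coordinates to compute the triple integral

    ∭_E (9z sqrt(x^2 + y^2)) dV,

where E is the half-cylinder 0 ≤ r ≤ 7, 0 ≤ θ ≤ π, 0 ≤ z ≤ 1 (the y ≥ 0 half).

In cylindrical coordinates, x = r cos(θ), y = r sin(θ), z = z, and dV = r dr dθ dz.

The integrand becomes 9r z, so

    ∭_E (9z sqrt(x^2 + y^2)) dV = ∫_{0}^{π} ∫_{0}^{7} ∫_{0}^{1} (9r z) · r dz dr dθ.

Inner (z): 9r^2/2.
Middle (r from 0 to 7): 1029/2.
Outer (θ): 1029π/2.

Therefore the triple integral equals 1029π/2.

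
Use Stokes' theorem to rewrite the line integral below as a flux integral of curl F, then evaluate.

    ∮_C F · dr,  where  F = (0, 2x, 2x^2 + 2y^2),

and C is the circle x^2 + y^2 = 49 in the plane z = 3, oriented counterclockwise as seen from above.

Let S be the flat disk x^2 + y^2 ≤ 49 in the plane z = 3, with upward unit normal n̂ = ẑ. By Stokes' theorem,

    ∮_C F · dr = ∬_S (∇ × F) · n̂ dS = ∬_D (curl F)_z dA,

where D is the disk x^2 + y^2 ≤ 49.

Compute the curl of F = (0, 2x, 2x^2 + 2y^2):
    (∇ × F)_x = ∂F_z/∂y - ∂F_y/∂z = 4y,
    (∇ × F)_y = ∂F_x/∂z - ∂F_z/∂x = -4x,
    (∇ × F)_z = ∂F_y/∂x - ∂F_x/∂y = 2.

On z = 3, (curl F)_z = 2.

Convert to polar (x = r cos θ, y = r sin θ, dA = r dr dθ); the integrand becomes 2, so

    ∬_D (curl F)_z dA = ∫_0^{2π} ∫_0^{7} (2) · r dr dθ.

Inner (r from 0 to 7): 49.
Outer (θ from 0 to 2π): 98π.

Therefore ∮_C F · dr = 98π.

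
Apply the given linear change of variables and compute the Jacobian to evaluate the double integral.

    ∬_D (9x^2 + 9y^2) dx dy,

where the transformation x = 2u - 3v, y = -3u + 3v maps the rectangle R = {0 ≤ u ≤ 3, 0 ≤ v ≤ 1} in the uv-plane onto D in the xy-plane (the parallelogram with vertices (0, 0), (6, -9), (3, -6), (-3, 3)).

Compute the Jacobian determinant of (x, y) with respect to (u, v):

    ∂(x,y)/∂(u,v) = | 2  -3 | = (2)(3) - (-3)(-3) = -3.
                   | -3  3 |

Its absolute value is |J| = 3 (the area scaling factor).

Substituting x = 2u - 3v, y = -3u + 3v into the integrand,

    9x^2 + 9y^2 → 117u^2 - 270u v + 162v^2,

so the integral becomes

    ∬_R (117u^2 - 270u v + 162v^2) · |J| du dv = ∫_0^3 ∫_0^1 (351u^2 - 810u v + 486v^2) dv du.

Inner (v): 351u^2 - 405u + 162.
Outer (u): 3645/2.

Therefore ∬_D (9x^2 + 9y^2) dx dy = 3645/2.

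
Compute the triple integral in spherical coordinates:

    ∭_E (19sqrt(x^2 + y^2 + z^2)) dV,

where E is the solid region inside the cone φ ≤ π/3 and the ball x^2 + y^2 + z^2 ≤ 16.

In spherical coordinates, x = ρ sin(φ) cos(θ), y = ρ sin(φ) sin(θ), z = ρ cos(φ), and dV = ρ^2 sin(φ) dρ dφ dθ.

The integrand becomes 19ρ, so

    ∭_E (19sqrt(x^2 + y^2 + z^2)) dV = ∫_{0}^{2π} ∫_{0}^{π/3} ∫_{0}^{4} (19ρ) · ρ^2 sin(φ) dρ dφ dθ.

Inner (ρ): 1216sin(φ).
Middle (φ): 608.
Outer (θ): 1216π.

Therefore the triple integral equals 1216π.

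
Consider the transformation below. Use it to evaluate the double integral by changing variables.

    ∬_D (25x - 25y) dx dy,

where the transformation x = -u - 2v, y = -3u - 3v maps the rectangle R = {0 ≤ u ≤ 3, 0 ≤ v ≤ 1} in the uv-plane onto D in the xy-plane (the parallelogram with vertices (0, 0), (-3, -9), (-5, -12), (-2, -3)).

Compute the Jacobian determinant of (x, y) with respect to (u, v):

    ∂(x,y)/∂(u,v) = | -1  -2 | = (-1)(-3) - (-2)(-3) = -3.
                   | -3  -3 |

Its absolute value is |J| = 3 (the area scaling factor).

Substituting x = -u - 2v, y = -3u - 3v into the integrand,

    25x - 25y → 50u + 25v,

so the integral becomes

    ∬_R (50u + 25v) · |J| du dv = ∫_0^3 ∫_0^1 (150u + 75v) dv du.

Inner (v): 150u + 75/2.
Outer (u): 1575/2.

Therefore ∬_D (25x - 25y) dx dy = 1575/2.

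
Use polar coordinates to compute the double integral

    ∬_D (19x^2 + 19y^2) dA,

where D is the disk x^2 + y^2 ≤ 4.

The region D is 0 ≤ r ≤ 2, 0 ≤ θ ≤ 2π in polar coordinates, where x = r cos(θ), y = r sin(θ), and dA = r dr dθ.

Under the substitution, the integrand becomes 19r^2, so

    ∬_D (19x^2 + 19y^2) dA = ∫_{0}^{2π} ∫_{0}^{2} (19r^2) · r dr dθ.

Inner integral (in r): ∫_{0}^{2} (19r^2) · r dr = 76.

Outer integral (in θ): ∫_{0}^{2π} (76) dθ = 152π.

Therefore ∬_D (19x^2 + 19y^2) dA = 152π.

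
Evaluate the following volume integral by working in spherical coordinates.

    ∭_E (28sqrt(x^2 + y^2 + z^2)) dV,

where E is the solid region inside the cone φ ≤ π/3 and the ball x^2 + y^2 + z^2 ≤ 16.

In spherical coordinates, x = ρ sin(φ) cos(θ), y = ρ sin(φ) sin(θ), z = ρ cos(φ), and dV = ρ^2 sin(φ) dρ dφ dθ.

The integrand becomes 28ρ, so

    ∭_E (28sqrt(x^2 + y^2 + z^2)) dV = ∫_{0}^{2π} ∫_{0}^{π/3} ∫_{0}^{4} (28ρ) · ρ^2 sin(φ) dρ dφ dθ.

Inner (ρ): 1792sin(φ).
Middle (φ): 896.
Outer (θ): 1792π.

Therefore the triple integral equals 1792π.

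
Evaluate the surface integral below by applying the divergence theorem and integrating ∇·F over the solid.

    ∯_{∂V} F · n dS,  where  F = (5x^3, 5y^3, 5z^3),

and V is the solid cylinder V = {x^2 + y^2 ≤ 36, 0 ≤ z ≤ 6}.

By the divergence theorem,

    ∯_{∂V} F · n dS = ∭_V (∇ · F) dV.

Compute the divergence:
    ∇ · F = ∂F_x/∂x + ∂F_y/∂y + ∂F_z/∂z = 15x^2 + 15y^2 + 15z^2.

In cylindrical coordinates, x = r cos(θ), y = r sin(θ), z = z, dV = r dr dθ dz, with 0 ≤ r ≤ 6, 0 ≤ θ ≤ 2π, 0 ≤ z ≤ 6.

The integrand, after substitution and multiplying by the volume element, becomes (15r^2 + 15z^2) · r, so

    ∭_V (∇·F) dV = ∫_0^{2π} ∫_0^{6} ∫_0^{6} (15r^2 + 15z^2) · r dz dr dθ.

Inner (z from 0 to 6): 90r (r^2 + 12).
Middle (r from 0 to 6): 48600.
Outer (θ from 0 to 2π): 97200π.

Therefore ∯_{∂V} F · n dS = 97200π.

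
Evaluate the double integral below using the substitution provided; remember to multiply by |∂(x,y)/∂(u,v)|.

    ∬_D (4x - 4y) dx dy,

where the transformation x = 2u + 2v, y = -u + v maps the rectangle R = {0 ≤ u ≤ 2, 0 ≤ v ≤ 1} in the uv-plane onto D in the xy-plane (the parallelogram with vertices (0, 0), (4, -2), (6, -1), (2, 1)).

Compute the Jacobian determinant of (x, y) with respect to (u, v):

    ∂(x,y)/∂(u,v) = | 2  2 | = (2)(1) - (2)(-1) = 4.
                   | -1  1 |

Its absolute value is |J| = 4 (the area scaling factor).

Substituting x = 2u + 2v, y = -u + v into the integrand,

    4x - 4y → 12u + 4v,

so the integral becomes

    ∬_R (12u + 4v) · |J| du dv = ∫_0^2 ∫_0^1 (48u + 16v) dv du.

Inner (v): 48u + 8.
Outer (u): 112.

Therefore ∬_D (4x - 4y) dx dy = 112.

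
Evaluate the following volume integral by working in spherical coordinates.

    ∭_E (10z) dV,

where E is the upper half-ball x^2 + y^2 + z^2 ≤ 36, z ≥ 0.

In spherical coordinates, x = ρ sin(φ) cos(θ), y = ρ sin(φ) sin(θ), z = ρ cos(φ), and dV = ρ^2 sin(φ) dρ dφ dθ.

The integrand becomes 10ρ cos(φ), so

    ∭_E (10z) dV = ∫_{0}^{2π} ∫_{0}^{π/2} ∫_{0}^{6} (10ρ cos(φ)) · ρ^2 sin(φ) dρ dφ dθ.

Inner (ρ): 1620sin(2φ).
Middle (φ): 1620.
Outer (θ): 3240π.

Therefore the triple integral equals 3240π.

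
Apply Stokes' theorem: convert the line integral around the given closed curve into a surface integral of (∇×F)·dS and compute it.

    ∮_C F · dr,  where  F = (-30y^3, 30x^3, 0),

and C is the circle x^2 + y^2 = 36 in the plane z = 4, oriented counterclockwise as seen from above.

Let S be the flat disk x^2 + y^2 ≤ 36 in the plane z = 4, with upward unit normal n̂ = ẑ. By Stokes' theorem,

    ∮_C F · dr = ∬_S (∇ × F) · n̂ dS = ∬_D (curl F)_z dA,

where D is the disk x^2 + y^2 ≤ 36.

Compute the curl of F = (-30y^3, 30x^3, 0):
    (∇ × F)_x = ∂F_z/∂y - ∂F_y/∂z = 0,
    (∇ × F)_y = ∂F_x/∂z - ∂F_z/∂x = 0,
    (∇ × F)_z = ∂F_y/∂x - ∂F_x/∂y = 90x^2 + 90y^2.

On z = 4, (curl F)_z = 90x^2 + 90y^2.

Convert to polar (x = r cos θ, y = r sin θ, dA = r dr dθ); the integrand becomes 90r^2, so

    ∬_D (curl F)_z dA = ∫_0^{2π} ∫_0^{6} (90r^2) · r dr dθ.

Inner (r from 0 to 6): 29160.
Outer (θ from 0 to 2π): 58320π.

Therefore ∮_C F · dr = 58320π.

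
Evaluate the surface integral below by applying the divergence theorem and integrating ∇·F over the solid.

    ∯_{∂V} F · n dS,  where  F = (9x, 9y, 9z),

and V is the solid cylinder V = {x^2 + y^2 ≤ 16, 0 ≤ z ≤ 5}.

By the divergence theorem,

    ∯_{∂V} F · n dS = ∭_V (∇ · F) dV.

Compute the divergence:
    ∇ · F = ∂F_x/∂x + ∂F_y/∂y + ∂F_z/∂z = 9 + 9 + 9 = 27.

In cylindrical coordinates, x = r cos(θ), y = r sin(θ), z = z, dV = r dr dθ dz, with 0 ≤ r ≤ 4, 0 ≤ θ ≤ 2π, 0 ≤ z ≤ 5.

The integrand, after substitution and multiplying by the volume element, becomes (27) · r, so

    ∭_V (∇·F) dV = ∫_0^{2π} ∫_0^{4} ∫_0^{5} (27) · r dz dr dθ.

Inner (z from 0 to 5): 135r.
Middle (r from 0 to 4): 1080.
Outer (θ from 0 to 2π): 2160π.

Therefore ∯_{∂V} F · n dS = 2160π.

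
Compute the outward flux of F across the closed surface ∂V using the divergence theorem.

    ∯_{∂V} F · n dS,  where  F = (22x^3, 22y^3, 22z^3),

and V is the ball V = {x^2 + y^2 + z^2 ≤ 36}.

By the divergence theorem,

    ∯_{∂V} F · n dS = ∭_V (∇ · F) dV.

Compute the divergence:
    ∇ · F = ∂F_x/∂x + ∂F_y/∂y + ∂F_z/∂z = 66x^2 + 66y^2 + 66z^2.

In spherical coordinates, x = ρ sin(φ) cos(θ), y = ρ sin(φ) sin(θ), z = ρ cos(φ), dV = ρ^2 sin(φ) dρ dφ dθ, with 0 ≤ ρ ≤ 6, 0 ≤ φ ≤ π, 0 ≤ θ ≤ 2π.

The integrand, after substitution and multiplying by the volume element, becomes (66ρ^2) · ρ^2 sin(φ), so

    ∭_V (∇·F) dV = ∫_0^{2π} ∫_0^{π} ∫_0^{6} (66ρ^2) · ρ^2 sin(φ) dρ dφ dθ.

Inner (ρ from 0 to 6): 513216sin(φ)/5.
Middle (φ from 0 to π): 1026432/5.
Outer (θ from 0 to 2π): 2052864π/5.

Therefore ∯_{∂V} F · n dS = 2052864π/5.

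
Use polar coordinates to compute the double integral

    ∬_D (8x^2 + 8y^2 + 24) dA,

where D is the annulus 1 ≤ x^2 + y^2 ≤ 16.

The region D is 1 ≤ r ≤ 4, 0 ≤ θ ≤ 2π in polar coordinates, where x = r cos(θ), y = r sin(θ), and dA = r dr dθ.

Under the substitution, the integrand becomes 8r^2 + 24, so

    ∬_D (8x^2 + 8y^2 + 24) dA = ∫_{0}^{2π} ∫_{1}^{4} (8r^2 + 24) · r dr dθ.

Inner integral (in r): ∫_{1}^{4} (8r^2 + 24) · r dr = 690.

Outer integral (in θ): ∫_{0}^{2π} (690) dθ = 1380π.

Therefore ∬_D (8x^2 + 8y^2 + 24) dA = 1380π.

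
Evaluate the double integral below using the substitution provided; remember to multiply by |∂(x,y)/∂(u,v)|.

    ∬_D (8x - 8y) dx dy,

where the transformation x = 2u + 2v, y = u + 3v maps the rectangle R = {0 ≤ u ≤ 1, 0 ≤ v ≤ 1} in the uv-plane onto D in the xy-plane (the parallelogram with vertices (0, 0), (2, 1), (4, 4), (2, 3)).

Compute the Jacobian determinant of (x, y) with respect to (u, v):

    ∂(x,y)/∂(u,v) = | 2  2 | = (2)(3) - (2)(1) = 4.
                   | 1  3 |

Its absolute value is |J| = 4 (the area scaling factor).

Substituting x = 2u + 2v, y = u + 3v into the integrand,

    8x - 8y → 8u - 8v,

so the integral becomes

    ∬_R (8u - 8v) · |J| du dv = ∫_0^1 ∫_0^1 (32u - 32v) dv du.

Inner (v): 32u - 16.
Outer (u): 0.

Therefore ∬_D (8x - 8y) dx dy = 0.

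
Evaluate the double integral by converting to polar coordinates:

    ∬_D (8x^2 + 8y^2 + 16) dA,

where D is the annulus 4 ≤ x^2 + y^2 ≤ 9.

The region D is 2 ≤ r ≤ 3, 0 ≤ θ ≤ 2π in polar coordinates, where x = r cos(θ), y = r sin(θ), and dA = r dr dθ.

Under the substitution, the integrand becomes 8r^2 + 16, so

    ∬_D (8x^2 + 8y^2 + 16) dA = ∫_{0}^{2π} ∫_{2}^{3} (8r^2 + 16) · r dr dθ.

Inner integral (in r): ∫_{2}^{3} (8r^2 + 16) · r dr = 170.

Outer integral (in θ): ∫_{0}^{2π} (170) dθ = 340π.

Therefore ∬_D (8x^2 + 8y^2 + 16) dA = 340π.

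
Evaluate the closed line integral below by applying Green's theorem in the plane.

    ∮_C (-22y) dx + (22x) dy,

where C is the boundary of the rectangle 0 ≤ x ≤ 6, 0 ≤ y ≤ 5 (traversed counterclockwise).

Green's theorem converts the closed line integral into a double integral over the enclosed region D:

    ∮_C P dx + Q dy = ∬_D (∂Q/∂x - ∂P/∂y) dA.

Here P = -22y, Q = 22x, so

    ∂Q/∂x = 22,    ∂P/∂y = -22,
    ∂Q/∂x - ∂P/∂y = 44.

D is the region 0 ≤ x ≤ 6, 0 ≤ y ≤ 5. Evaluating the double integral:

    ∬_D (44) dA = ∫_0^{6} ∫_0^{5} (44) dy dx.

Inner (y from 0 to 5): 220.
Outer (x from 0 to 6): 1320.

Therefore ∮_C P dx + Q dy = 1320.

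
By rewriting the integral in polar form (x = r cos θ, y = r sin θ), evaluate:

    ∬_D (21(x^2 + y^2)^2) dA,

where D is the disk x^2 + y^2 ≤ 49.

The region D is 0 ≤ r ≤ 7, 0 ≤ θ ≤ 2π in polar coordinates, where x = r cos(θ), y = r sin(θ), and dA = r dr dθ.

Under the substitution, the integrand becomes 21r^4, so

    ∬_D (21(x^2 + y^2)^2) dA = ∫_{0}^{2π} ∫_{0}^{7} (21r^4) · r dr dθ.

Inner integral (in r): ∫_{0}^{7} (21r^4) · r dr = 823543/2.

Outer integral (in θ): ∫_{0}^{2π} (823543/2) dθ = 823543π.

Therefore ∬_D (21(x^2 + y^2)^2) dA = 823543π.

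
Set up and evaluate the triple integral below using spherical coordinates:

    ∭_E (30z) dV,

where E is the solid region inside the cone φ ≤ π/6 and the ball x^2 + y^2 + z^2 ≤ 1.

In spherical coordinates, x = ρ sin(φ) cos(θ), y = ρ sin(φ) sin(θ), z = ρ cos(φ), and dV = ρ^2 sin(φ) dρ dφ dθ.

The integrand becomes 30ρ cos(φ), so

    ∭_E (30z) dV = ∫_{0}^{2π} ∫_{0}^{π/6} ∫_{0}^{1} (30ρ cos(φ)) · ρ^2 sin(φ) dρ dφ dθ.

Inner (ρ): 15sin(2φ)/4.
Middle (φ): 15/16.
Outer (θ): 15π/8.

Therefore the triple integral equals 15π/8.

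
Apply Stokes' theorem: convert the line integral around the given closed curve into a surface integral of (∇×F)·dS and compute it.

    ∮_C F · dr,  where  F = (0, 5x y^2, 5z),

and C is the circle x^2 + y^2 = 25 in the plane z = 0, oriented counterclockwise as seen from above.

Let S be the flat disk x^2 + y^2 ≤ 25 in the plane z = 0, with upward unit normal n̂ = ẑ. By Stokes' theorem,

    ∮_C F · dr = ∬_S (∇ × F) · n̂ dS = ∬_D (curl F)_z dA,

where D is the disk x^2 + y^2 ≤ 25.

Compute the curl of F = (0, 5x y^2, 5z):
    (∇ × F)_x = ∂F_z/∂y - ∂F_y/∂z = 0,
    (∇ × F)_y = ∂F_x/∂z - ∂F_z/∂x = 0,
    (∇ × F)_z = ∂F_y/∂x - ∂F_x/∂y = 5y^2.

On z = 0, (curl F)_z = 5y^2.

Convert to polar (x = r cos θ, y = r sin θ, dA = r dr dθ); the integrand becomes 5r^2sin(θ)^2, so

    ∬_D (curl F)_z dA = ∫_0^{2π} ∫_0^{5} (5r^2sin(θ)^2) · r dr dθ.

Inner (r from 0 to 5): 3125sin(θ)^2/4.
Outer (θ from 0 to 2π): 3125π/4.

Therefore ∮_C F · dr = 3125π/4.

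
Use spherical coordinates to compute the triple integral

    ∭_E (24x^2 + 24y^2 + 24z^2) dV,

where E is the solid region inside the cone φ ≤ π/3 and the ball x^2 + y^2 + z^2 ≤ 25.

In spherical coordinates, x = ρ sin(φ) cos(θ), y = ρ sin(φ) sin(θ), z = ρ cos(φ), and dV = ρ^2 sin(φ) dρ dφ dθ.

The integrand becomes 24ρ^2, so

    ∭_E (24x^2 + 24y^2 + 24z^2) dV = ∫_{0}^{2π} ∫_{0}^{π/3} ∫_{0}^{5} (24ρ^2) · ρ^2 sin(φ) dρ dφ dθ.

Inner (ρ): 15000sin(φ).
Middle (φ): 7500.
Outer (θ): 15000π.

Therefore the triple integral equals 15000π.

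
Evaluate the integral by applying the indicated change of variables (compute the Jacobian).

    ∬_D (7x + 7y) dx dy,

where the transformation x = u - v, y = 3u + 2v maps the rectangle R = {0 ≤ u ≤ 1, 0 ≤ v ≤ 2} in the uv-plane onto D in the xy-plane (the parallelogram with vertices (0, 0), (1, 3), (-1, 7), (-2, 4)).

Compute the Jacobian determinant of (x, y) with respect to (u, v):

    ∂(x,y)/∂(u,v) = | 1  -1 | = (1)(2) - (-1)(3) = 5.
                   | 3  2 |

Its absolute value is |J| = 5 (the area scaling factor).

Substituting x = u - v, y = 3u + 2v into the integrand,

    7x + 7y → 28u + 7v,

so the integral becomes

    ∬_R (28u + 7v) · |J| du dv = ∫_0^1 ∫_0^2 (140u + 35v) dv du.

Inner (v): 280u + 70.
Outer (u): 210.

Therefore ∬_D (7x + 7y) dx dy = 210.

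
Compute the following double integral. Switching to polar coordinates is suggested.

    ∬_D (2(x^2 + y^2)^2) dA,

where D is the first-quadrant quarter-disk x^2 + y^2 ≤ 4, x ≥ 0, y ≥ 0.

The region D is 0 ≤ r ≤ 2, 0 ≤ θ ≤ π/2 in polar coordinates, where x = r cos(θ), y = r sin(θ), and dA = r dr dθ.

Under the substitution, the integrand becomes 2r^4, so

    ∬_D (2(x^2 + y^2)^2) dA = ∫_{0}^{π/2} ∫_{0}^{2} (2r^4) · r dr dθ.

Inner integral (in r): ∫_{0}^{2} (2r^4) · r dr = 64/3.

Outer integral (in θ): ∫_{0}^{π/2} (64/3) dθ = 32π/3.

Therefore ∬_D (2(x^2 + y^2)^2) dA = 32π/3.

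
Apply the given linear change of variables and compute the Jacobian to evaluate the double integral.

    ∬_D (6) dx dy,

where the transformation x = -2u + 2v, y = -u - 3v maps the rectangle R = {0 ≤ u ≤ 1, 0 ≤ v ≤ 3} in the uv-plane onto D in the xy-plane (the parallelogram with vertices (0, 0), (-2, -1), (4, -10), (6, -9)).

Compute the Jacobian determinant of (x, y) with respect to (u, v):

    ∂(x,y)/∂(u,v) = | -2  2 | = (-2)(-3) - (2)(-1) = 8.
                   | -1  -3 |

Its absolute value is |J| = 8 (the area scaling factor).

Substituting x = -2u + 2v, y = -u - 3v into the integrand,

    6 → 6,

so the integral becomes

    ∬_R (6) · |J| du dv = ∫_0^1 ∫_0^3 (48) dv du.

Inner (v): 144.
Outer (u): 144.

Therefore ∬_D (6) dx dy = 144.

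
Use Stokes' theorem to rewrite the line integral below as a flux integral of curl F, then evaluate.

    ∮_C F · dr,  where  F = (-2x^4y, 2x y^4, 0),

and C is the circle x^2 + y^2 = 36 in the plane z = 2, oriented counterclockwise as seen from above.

Let S be the flat disk x^2 + y^2 ≤ 36 in the plane z = 2, with upward unit normal n̂ = ẑ. By Stokes' theorem,

    ∮_C F · dr = ∬_S (∇ × F) · n̂ dS = ∬_D (curl F)_z dA,

where D is the disk x^2 + y^2 ≤ 36.

Compute the curl of F = (-2x^4y, 2x y^4, 0):
    (∇ × F)_x = ∂F_z/∂y - ∂F_y/∂z = 0,
    (∇ × F)_y = ∂F_x/∂z - ∂F_z/∂x = 0,
    (∇ × F)_z = ∂F_y/∂x - ∂F_x/∂y = 2x^4 + 2y^4.

On z = 2, (curl F)_z = 2x^4 + 2y^4.

Convert to polar (x = r cos θ, y = r sin θ, dA = r dr dθ); the integrand becomes 2r^4(sin(θ)^4 + cos(θ)^4), so

    ∬_D (curl F)_z dA = ∫_0^{2π} ∫_0^{6} (2r^4(sin(θ)^4 + cos(θ)^4)) · r dr dθ.

Inner (r from 0 to 6): 15552sin(θ)^4 + 15552cos(θ)^4.
Outer (θ from 0 to 2π): 23328π.

Therefore ∮_C F · dr = 23328π.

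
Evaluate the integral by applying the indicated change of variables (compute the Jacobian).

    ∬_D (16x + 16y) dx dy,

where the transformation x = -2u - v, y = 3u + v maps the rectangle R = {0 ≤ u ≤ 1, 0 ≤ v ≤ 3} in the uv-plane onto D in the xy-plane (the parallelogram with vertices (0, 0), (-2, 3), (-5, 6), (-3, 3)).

Compute the Jacobian determinant of (x, y) with respect to (u, v):

    ∂(x,y)/∂(u,v) = | -2  -1 | = (-2)(1) - (-1)(3) = 1.
                   | 3  1 |

Its absolute value is |J| = 1 (the area scaling factor).

Substituting x = -2u - v, y = 3u + v into the integrand,

    16x + 16y → 16u,

so the integral becomes

    ∬_R (16u) · |J| du dv = ∫_0^1 ∫_0^3 (16u) dv du.

Inner (v): 48u.
Outer (u): 24.

Therefore ∬_D (16x + 16y) dx dy = 24.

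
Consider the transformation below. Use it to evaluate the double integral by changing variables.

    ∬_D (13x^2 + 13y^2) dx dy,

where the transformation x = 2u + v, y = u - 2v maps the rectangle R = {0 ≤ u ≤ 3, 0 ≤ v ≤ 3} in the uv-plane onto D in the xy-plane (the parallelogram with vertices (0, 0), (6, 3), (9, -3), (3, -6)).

Compute the Jacobian determinant of (x, y) with respect to (u, v):

    ∂(x,y)/∂(u,v) = | 2  1 | = (2)(-2) - (1)(1) = -5.
                   | 1  -2 |

Its absolute value is |J| = 5 (the area scaling factor).

Substituting x = 2u + v, y = u - 2v into the integrand,

    13x^2 + 13y^2 → 65u^2 + 65v^2,

so the integral becomes

    ∬_R (65u^2 + 65v^2) · |J| du dv = ∫_0^3 ∫_0^3 (325u^2 + 325v^2) dv du.

Inner (v): 975u^2 + 2925.
Outer (u): 17550.

Therefore ∬_D (13x^2 + 13y^2) dx dy = 17550.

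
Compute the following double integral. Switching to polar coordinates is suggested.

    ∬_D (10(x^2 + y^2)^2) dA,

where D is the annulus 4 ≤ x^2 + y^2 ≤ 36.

The region D is 2 ≤ r ≤ 6, 0 ≤ θ ≤ 2π in polar coordinates, where x = r cos(θ), y = r sin(θ), and dA = r dr dθ.

Under the substitution, the integrand becomes 10r^4, so

    ∬_D (10(x^2 + y^2)^2) dA = ∫_{0}^{2π} ∫_{2}^{6} (10r^4) · r dr dθ.

Inner integral (in r): ∫_{2}^{6} (10r^4) · r dr = 232960/3.

Outer integral (in θ): ∫_{0}^{2π} (232960/3) dθ = 465920π/3.

Therefore ∬_D (10(x^2 + y^2)^2) dA = 465920π/3.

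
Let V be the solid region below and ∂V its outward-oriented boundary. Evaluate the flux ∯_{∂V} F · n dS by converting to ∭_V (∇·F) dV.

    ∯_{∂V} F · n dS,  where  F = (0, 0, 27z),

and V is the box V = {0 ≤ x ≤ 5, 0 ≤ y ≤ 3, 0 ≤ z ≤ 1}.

By the divergence theorem,

    ∯_{∂V} F · n dS = ∭_V (∇ · F) dV.

Compute the divergence:
    ∇ · F = ∂F_x/∂x + ∂F_y/∂y + ∂F_z/∂z = 0 + 0 + 27 = 27.

V is a rectangular box, so dV = dx dy dz with 0 ≤ x ≤ 5, 0 ≤ y ≤ 3, 0 ≤ z ≤ 1.

Integrate (27) over V as an iterated integral:

    ∭_V (∇·F) dV = ∫_0^{5} ∫_0^{3} ∫_0^{1} (27) dz dy dx.

Inner (z from 0 to 1): 27.
Middle (y from 0 to 3): 81.
Outer (x from 0 to 5): 405.

Therefore ∯_{∂V} F · n dS = 405.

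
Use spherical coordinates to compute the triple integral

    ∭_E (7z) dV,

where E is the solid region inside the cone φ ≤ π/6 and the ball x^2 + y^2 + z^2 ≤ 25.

In spherical coordinates, x = ρ sin(φ) cos(θ), y = ρ sin(φ) sin(θ), z = ρ cos(φ), and dV = ρ^2 sin(φ) dρ dφ dθ.

The integrand becomes 7ρ cos(φ), so

    ∭_E (7z) dV = ∫_{0}^{2π} ∫_{0}^{π/6} ∫_{0}^{5} (7ρ cos(φ)) · ρ^2 sin(φ) dρ dφ dθ.

Inner (ρ): 4375sin(2φ)/8.
Middle (φ): 4375/32.
Outer (θ): 4375π/16.

Therefore the triple integral equals 4375π/16.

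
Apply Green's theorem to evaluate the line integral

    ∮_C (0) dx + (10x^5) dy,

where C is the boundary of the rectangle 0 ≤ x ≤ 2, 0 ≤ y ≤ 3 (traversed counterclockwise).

Green's theorem converts the closed line integral into a double integral over the enclosed region D:

    ∮_C P dx + Q dy = ∬_D (∂Q/∂x - ∂P/∂y) dA.

Here P = 0, Q = 10x^5, so

    ∂Q/∂x = 50x^4,    ∂P/∂y = 0,
    ∂Q/∂x - ∂P/∂y = 50x^4.

D is the region 0 ≤ x ≤ 2, 0 ≤ y ≤ 3. Evaluating the double integral:

    ∬_D (50x^4) dA = ∫_0^{2} ∫_0^{3} (50x^4) dy dx.

Inner (y from 0 to 3): 150x^4.
Outer (x from 0 to 2): 960.

Therefore ∮_C P dx + Q dy = 960.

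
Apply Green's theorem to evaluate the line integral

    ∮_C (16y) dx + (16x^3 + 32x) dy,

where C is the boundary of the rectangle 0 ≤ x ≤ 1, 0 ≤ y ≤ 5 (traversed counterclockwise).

Green's theorem converts the closed line integral into a double integral over the enclosed region D:

    ∮_C P dx + Q dy = ∬_D (∂Q/∂x - ∂P/∂y) dA.

Here P = 16y, Q = 16x^3 + 32x, so

    ∂Q/∂x = 48x^2 + 32,    ∂P/∂y = 16,
    ∂Q/∂x - ∂P/∂y = 48x^2 + 16.

D is the region 0 ≤ x ≤ 1, 0 ≤ y ≤ 5. Evaluating the double integral:

    ∬_D (48x^2 + 16) dA = ∫_0^{1} ∫_0^{5} (48x^2 + 16) dy dx.

Inner (y from 0 to 5): 240x^2 + 80.
Outer (x from 0 to 1): 160.

Therefore ∮_C P dx + Q dy = 160.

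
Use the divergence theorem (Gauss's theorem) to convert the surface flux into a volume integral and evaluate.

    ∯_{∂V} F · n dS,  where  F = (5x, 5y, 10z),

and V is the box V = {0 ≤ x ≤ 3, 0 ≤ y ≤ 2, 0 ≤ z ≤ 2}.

By the divergence theorem,

    ∯_{∂V} F · n dS = ∭_V (∇ · F) dV.

Compute the divergence:
    ∇ · F = ∂F_x/∂x + ∂F_y/∂y + ∂F_z/∂z = 5 + 5 + 10 = 20.

V is a rectangular box, so dV = dx dy dz with 0 ≤ x ≤ 3, 0 ≤ y ≤ 2, 0 ≤ z ≤ 2.

Integrate (20) over V as an iterated integral:

    ∭_V (∇·F) dV = ∫_0^{3} ∫_0^{2} ∫_0^{2} (20) dz dy dx.

Inner (z from 0 to 2): 40.
Middle (y from 0 to 2): 80.
Outer (x from 0 to 3): 240.

Therefore ∯_{∂V} F · n dS = 240.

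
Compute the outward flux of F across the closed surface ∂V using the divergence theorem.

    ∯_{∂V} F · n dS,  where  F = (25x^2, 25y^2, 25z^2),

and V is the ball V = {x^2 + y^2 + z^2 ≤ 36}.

By the divergence theorem,

    ∯_{∂V} F · n dS = ∭_V (∇ · F) dV.

Compute the divergence:
    ∇ · F = ∂F_x/∂x + ∂F_y/∂y + ∂F_z/∂z = 50x + 50y + 50z.

In spherical coordinates, x = ρ sin(φ) cos(θ), y = ρ sin(φ) sin(θ), z = ρ cos(φ), dV = ρ^2 sin(φ) dρ dφ dθ, with 0 ≤ ρ ≤ 6, 0 ≤ φ ≤ π, 0 ≤ θ ≤ 2π.

The integrand, after substitution and multiplying by the volume element, becomes (50ρ (sqrt(2)sin(φ)sin(θ + π/4) + cos(φ))) · ρ^2 sin(φ), so

    ∭_V (∇·F) dV = ∫_0^{2π} ∫_0^{π} ∫_0^{6} (50ρ (sqrt(2)sin(φ)sin(θ + π/4) + cos(φ))) · ρ^2 sin(φ) dρ dφ dθ.

Inner (ρ from 0 to 6): 16200(sqrt(2)sin(φ)sin(θ + π/4) + cos(φ))sin(φ).
Middle (φ from 0 to π): 8100sqrt(2)π sin(θ + π/4).
Outer (θ from 0 to 2π): 0.

Therefore ∯_{∂V} F · n dS = 0.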